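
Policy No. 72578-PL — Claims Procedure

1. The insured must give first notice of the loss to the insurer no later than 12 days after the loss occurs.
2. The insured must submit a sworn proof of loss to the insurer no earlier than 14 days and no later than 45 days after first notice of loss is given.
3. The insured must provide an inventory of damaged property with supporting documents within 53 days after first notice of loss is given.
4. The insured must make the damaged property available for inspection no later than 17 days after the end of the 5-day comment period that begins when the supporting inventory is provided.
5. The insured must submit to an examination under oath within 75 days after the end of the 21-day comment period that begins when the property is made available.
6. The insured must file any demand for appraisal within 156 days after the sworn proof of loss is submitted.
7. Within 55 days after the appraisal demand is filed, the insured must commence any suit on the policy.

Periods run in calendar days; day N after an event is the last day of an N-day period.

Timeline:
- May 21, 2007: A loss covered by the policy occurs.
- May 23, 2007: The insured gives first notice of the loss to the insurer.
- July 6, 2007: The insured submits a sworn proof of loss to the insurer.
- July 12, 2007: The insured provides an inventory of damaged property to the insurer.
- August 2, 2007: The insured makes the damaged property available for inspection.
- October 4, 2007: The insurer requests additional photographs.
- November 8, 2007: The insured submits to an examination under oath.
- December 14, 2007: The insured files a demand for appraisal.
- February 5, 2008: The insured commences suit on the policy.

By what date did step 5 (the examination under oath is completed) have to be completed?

The property is made available on August 2, 2007; the 21-day comment period therefore ends August 23, 2007, and step 5 runs from that date. 75 days after August 23, 2007 is November 6, 2007.

November 6, 2007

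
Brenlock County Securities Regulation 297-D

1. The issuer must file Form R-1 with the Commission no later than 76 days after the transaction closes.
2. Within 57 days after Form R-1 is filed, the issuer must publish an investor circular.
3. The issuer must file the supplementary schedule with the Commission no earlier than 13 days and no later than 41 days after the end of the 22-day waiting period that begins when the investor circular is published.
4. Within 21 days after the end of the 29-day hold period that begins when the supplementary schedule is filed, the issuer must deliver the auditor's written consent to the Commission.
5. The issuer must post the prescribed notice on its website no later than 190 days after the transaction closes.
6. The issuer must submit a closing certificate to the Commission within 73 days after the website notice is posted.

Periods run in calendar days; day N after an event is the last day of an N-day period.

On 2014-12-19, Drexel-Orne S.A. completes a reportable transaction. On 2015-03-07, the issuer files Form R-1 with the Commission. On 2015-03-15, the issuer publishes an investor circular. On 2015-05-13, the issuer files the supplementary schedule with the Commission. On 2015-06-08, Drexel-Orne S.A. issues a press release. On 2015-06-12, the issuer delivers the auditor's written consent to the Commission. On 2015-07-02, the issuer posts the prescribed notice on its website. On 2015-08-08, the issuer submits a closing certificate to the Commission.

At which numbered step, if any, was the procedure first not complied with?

Step 1: 76 days after 2014-12-19 (when the transaction closes) is 2015-03-05; 2015-03-07 misses that deadline by 2 days.

Step 1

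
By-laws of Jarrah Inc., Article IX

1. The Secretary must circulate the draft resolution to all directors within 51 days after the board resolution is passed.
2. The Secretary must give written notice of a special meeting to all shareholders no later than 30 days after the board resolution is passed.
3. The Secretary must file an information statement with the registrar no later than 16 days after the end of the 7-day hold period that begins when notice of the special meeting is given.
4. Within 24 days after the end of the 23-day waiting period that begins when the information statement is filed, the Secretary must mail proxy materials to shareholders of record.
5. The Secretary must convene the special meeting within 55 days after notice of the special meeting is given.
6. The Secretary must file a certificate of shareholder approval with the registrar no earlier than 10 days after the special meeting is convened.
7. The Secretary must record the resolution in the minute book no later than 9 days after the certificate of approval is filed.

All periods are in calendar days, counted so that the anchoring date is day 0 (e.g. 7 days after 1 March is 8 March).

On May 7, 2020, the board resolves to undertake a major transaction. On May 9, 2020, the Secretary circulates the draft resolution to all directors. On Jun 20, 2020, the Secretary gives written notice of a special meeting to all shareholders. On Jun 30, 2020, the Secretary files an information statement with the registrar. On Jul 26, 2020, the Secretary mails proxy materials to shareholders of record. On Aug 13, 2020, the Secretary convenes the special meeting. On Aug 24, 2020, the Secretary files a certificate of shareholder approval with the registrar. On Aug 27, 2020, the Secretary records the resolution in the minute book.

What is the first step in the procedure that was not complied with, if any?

Step 1 — counting 51 days from May 7, 2020 (when the board resolution is passed) gives a deadline of Jun 27, 2020; May 9, 2020 is within that limit.
Step 2 — counting 30 days from May 7, 2020 (when the board resolution is passed) gives a deadline of Jun 6, 2020; not done until Jun 20, 2020, 14 days after the deadline.

Step 2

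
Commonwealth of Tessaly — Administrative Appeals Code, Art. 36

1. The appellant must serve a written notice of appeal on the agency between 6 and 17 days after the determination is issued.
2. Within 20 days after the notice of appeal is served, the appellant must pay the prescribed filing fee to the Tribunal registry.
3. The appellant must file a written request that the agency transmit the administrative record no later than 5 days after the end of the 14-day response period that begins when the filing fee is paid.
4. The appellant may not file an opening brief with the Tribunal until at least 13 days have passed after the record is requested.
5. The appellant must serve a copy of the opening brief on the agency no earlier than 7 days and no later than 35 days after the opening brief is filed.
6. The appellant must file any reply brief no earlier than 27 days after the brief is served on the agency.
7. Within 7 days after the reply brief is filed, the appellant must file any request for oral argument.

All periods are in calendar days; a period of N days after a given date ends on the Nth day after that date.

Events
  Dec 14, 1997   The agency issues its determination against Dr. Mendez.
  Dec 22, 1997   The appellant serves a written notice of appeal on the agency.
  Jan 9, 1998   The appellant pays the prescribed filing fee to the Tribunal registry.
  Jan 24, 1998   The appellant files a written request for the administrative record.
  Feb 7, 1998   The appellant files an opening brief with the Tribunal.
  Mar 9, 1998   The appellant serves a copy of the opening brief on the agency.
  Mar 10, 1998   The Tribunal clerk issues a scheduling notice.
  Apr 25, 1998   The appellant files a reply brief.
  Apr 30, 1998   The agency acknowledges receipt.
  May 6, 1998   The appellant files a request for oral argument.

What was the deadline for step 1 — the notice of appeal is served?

Dec 31, 1997

Step 1 runs from Dec 14, 1997, when the determination is issued. The window is 6–17 days after Dec 14, 1997; it closes on Dec 31, 1997.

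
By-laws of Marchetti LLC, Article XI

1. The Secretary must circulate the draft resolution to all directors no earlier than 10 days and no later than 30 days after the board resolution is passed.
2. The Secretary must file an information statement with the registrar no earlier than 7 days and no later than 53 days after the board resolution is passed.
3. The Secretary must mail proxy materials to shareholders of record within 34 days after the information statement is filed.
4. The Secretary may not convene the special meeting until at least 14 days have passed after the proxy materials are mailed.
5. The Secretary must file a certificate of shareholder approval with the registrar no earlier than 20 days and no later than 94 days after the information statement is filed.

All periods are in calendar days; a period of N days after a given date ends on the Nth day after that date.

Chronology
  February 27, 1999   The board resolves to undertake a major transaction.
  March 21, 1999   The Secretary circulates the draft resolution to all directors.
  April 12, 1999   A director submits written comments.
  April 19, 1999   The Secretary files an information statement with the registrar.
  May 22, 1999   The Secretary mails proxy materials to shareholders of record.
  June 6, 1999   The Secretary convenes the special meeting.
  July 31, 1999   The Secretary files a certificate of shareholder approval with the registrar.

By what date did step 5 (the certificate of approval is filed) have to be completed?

July 22, 1999

Step 5 runs from April 19, 1999, when the information statement is filed. The window is 20–94 days after April 19, 1999; it closes on July 22, 1999.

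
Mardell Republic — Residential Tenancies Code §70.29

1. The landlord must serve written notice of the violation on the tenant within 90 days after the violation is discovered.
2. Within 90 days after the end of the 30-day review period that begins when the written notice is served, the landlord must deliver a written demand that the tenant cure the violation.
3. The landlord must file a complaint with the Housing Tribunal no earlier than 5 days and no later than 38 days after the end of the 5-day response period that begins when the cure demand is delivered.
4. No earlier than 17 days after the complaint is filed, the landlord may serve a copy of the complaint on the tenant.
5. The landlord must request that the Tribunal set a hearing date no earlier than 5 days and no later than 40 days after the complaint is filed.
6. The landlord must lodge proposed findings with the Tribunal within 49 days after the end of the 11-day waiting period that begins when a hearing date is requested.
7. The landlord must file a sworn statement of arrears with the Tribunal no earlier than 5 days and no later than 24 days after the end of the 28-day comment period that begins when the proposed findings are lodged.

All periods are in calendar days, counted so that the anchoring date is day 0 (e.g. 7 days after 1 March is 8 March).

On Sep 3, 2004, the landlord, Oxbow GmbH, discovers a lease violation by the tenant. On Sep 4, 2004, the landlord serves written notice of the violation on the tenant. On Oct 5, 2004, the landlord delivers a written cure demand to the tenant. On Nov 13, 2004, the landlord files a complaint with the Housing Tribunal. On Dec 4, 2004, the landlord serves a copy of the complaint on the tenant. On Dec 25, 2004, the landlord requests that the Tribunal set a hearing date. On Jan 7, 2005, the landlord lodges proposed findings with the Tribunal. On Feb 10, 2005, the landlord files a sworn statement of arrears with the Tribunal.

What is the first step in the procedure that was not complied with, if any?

Step 5

Step 1 — counting 90 days from Sep 3, 2004 (when the violation is discovered) gives a deadline of Dec 2, 2004; done Sep 4, 2004 — timely.
Step 2 — counting 90 days from Oct 4, 2004 (end of the 30-day review period, which began when the written notice is served on Sep 4, 2004) gives a deadline of Jan 2, 2005; Oct 5, 2004 is within that limit.
Step 3 — 5 and 38 days from Oct 10, 2004 (end of the 5-day response period, which began when the cure demand is delivered on Oct 5, 2004) are Oct 15, 2004 and Nov 17, 2004 respectively; done Nov 13, 2004, which is between those dates.
Step 4 — must wait 17 days from Nov 13, 2004 (when the complaint is filed), so not before Nov 30, 2004; done Dec 4, 2004 — permitted.
Step 5 — 5 and 40 days from Nov 13, 2004 (when the complaint is filed) are Nov 18, 2004 and Dec 23, 2004 respectively; done Dec 25, 2004 — 2 days after the window closed.
The analysis stops there.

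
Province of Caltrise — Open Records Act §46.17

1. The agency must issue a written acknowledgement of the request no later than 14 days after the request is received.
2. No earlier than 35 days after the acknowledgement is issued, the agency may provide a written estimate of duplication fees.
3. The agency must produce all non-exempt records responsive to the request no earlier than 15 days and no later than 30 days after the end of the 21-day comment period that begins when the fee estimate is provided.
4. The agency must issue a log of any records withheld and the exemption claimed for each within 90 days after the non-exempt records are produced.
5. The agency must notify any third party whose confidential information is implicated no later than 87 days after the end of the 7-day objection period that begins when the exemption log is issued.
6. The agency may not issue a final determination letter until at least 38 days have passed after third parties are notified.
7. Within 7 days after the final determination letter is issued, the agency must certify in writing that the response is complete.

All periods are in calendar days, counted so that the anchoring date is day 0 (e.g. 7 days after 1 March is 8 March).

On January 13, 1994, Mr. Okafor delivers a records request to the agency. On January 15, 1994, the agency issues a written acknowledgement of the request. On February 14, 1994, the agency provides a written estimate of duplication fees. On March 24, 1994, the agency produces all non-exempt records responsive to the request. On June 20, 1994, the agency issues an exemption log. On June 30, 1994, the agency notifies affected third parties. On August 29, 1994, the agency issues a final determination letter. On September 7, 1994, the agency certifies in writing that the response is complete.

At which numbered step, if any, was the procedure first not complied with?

Step 2

(1) due by January 13, 1994 + 14 days = January 27, 1994; done January 15, 1994 — timely.
(2) permitted from January 15, 1994 + 35 days = February 19, 1994 onward; done February 14, 1994 — 5 days too early.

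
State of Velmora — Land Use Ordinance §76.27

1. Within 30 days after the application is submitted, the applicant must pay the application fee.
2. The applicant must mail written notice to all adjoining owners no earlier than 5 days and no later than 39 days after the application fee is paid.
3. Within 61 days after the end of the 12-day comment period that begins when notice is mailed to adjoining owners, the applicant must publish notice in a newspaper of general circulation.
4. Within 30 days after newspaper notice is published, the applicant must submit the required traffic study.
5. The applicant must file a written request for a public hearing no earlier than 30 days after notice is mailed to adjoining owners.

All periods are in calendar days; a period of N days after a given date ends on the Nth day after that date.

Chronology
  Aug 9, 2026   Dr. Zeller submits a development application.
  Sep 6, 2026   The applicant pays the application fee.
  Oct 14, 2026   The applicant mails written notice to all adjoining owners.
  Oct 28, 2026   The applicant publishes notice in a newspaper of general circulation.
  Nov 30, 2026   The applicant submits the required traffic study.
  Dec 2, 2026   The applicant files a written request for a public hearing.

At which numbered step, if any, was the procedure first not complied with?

Step 1 — counting 30 days from Aug 9, 2026 (when the application is submitted) gives a deadline of Sep 8, 2026; done Sep 6, 2026 — timely.
Step 2 — 5 and 39 days from Sep 6, 2026 (when the application fee is paid) are Sep 11, 2026 and Oct 15, 2026 respectively; done Oct 14, 2026, which is between those dates.
Step 3 — counting 61 days from Oct 26, 2026 (end of the 12-day comment period, which began when notice is mailed to adjoining owners on Oct 14, 2026) gives a deadline of Dec 26, 2026; Oct 28, 2026 is within that limit.
Step 4 — counting 30 days from Oct 28, 2026 (when newspaper notice is published) gives a deadline of Nov 27, 2026; not done until Nov 30, 2026, 3 days after the deadline.
That is the first point of non-compliance.

Step 4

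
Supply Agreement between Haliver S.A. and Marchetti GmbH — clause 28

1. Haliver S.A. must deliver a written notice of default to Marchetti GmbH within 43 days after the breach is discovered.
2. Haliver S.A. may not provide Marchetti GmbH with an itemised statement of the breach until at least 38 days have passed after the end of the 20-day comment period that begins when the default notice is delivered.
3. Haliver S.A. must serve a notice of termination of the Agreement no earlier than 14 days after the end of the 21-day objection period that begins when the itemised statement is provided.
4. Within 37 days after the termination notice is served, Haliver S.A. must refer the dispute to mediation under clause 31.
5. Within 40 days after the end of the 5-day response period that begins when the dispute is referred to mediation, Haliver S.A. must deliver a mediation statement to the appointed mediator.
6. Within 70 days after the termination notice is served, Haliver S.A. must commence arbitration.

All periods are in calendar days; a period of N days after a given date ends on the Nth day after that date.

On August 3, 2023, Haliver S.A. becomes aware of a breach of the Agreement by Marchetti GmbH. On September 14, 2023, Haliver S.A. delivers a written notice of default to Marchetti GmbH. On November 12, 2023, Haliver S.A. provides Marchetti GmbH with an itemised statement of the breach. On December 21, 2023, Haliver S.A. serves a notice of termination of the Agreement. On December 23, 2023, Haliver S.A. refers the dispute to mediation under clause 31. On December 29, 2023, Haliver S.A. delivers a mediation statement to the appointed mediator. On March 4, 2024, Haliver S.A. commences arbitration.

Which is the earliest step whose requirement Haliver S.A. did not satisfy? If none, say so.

Step 1: 43 days after August 3, 2023 (when the breach is discovered) is September 15, 2023; done September 14, 2023 — timely.
Step 2: the earliest permitted date is 38 days after October 4, 2023 (end of the 20-day comment period, which began when the default notice is delivered on September 14, 2023), i.e. November 11, 2023; done November 12, 2023, after the minimum wait.
Step 3: the earliest permitted date is 14 days after December 3, 2023 (end of the 21-day objection period, which began when the itemised statement is provided on November 12, 2023), i.e. December 17, 2023; done December 21, 2023, after the minimum wait.
Step 4: 37 days after December 21, 2023 (when the termination notice is served) is January 27, 2024; December 23, 2023 is within that limit.
Step 5: 40 days after December 28, 2023 (end of the 5-day response period, which began when the dispute is referred to mediation on December 23, 2023) is February 6, 2024; completed December 29, 2023, before the deadline.
Step 6: 70 days after December 21, 2023 (when the termination notice is served) is February 29, 2024; done March 4, 2024 — 4 days late.
The analysis stops there.

Step 6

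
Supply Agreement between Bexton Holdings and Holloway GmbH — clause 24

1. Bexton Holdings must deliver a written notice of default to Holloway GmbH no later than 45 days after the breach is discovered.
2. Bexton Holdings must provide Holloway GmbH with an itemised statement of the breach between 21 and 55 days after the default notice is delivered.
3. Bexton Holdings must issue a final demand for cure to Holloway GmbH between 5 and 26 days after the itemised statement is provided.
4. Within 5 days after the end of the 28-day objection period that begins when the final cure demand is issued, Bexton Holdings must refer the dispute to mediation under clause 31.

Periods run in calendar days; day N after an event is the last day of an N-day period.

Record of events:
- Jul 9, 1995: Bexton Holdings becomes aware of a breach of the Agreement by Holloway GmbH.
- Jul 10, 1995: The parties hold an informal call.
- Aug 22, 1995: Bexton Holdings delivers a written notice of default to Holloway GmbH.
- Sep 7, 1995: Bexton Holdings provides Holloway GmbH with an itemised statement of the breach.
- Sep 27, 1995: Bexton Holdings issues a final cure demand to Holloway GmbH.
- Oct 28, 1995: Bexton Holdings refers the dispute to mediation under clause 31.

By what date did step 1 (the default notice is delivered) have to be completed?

Step 1 runs from Jul 9, 1995, when the breach is discovered. 45 days after Jul 9, 1995 is Aug 23, 1995.

Aug 23, 1995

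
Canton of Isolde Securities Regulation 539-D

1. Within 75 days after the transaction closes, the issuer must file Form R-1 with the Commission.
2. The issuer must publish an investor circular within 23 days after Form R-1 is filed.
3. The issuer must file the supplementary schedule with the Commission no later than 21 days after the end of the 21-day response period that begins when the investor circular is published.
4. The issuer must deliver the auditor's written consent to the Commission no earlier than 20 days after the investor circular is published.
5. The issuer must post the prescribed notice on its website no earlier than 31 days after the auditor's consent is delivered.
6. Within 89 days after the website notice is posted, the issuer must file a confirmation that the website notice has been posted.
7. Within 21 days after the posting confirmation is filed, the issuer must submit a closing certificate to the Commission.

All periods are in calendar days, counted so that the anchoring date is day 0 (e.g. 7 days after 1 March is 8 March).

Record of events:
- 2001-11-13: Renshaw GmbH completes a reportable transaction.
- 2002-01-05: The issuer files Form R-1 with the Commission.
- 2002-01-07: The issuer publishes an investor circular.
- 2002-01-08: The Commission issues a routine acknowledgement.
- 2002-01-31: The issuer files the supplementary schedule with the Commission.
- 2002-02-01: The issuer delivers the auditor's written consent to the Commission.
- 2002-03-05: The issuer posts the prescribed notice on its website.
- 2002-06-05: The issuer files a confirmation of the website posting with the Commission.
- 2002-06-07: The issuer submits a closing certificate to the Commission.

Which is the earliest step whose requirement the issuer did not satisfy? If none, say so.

(1) due by 2001-11-13 + 75 days = 2002-01-27; 2002-01-05 is within that limit.
(2) due by 2002-01-05 + 23 days = 2002-01-28; done 2002-01-07 — timely.
(3) due by 2002-01-28 + 21 days = 2002-02-18; 2002-01-31 is within that limit.
(4) permitted from 2002-01-07 + 20 days = 2002-01-27 onward; done 2002-02-01, after the minimum wait.
(5) permitted from 2002-02-01 + 31 days = 2002-03-04 onward; done 2002-03-05, after the minimum wait.
(6) due by 2002-03-05 + 89 days = 2002-06-02; 2002-06-05 misses that deadline by 3 days.

Step 6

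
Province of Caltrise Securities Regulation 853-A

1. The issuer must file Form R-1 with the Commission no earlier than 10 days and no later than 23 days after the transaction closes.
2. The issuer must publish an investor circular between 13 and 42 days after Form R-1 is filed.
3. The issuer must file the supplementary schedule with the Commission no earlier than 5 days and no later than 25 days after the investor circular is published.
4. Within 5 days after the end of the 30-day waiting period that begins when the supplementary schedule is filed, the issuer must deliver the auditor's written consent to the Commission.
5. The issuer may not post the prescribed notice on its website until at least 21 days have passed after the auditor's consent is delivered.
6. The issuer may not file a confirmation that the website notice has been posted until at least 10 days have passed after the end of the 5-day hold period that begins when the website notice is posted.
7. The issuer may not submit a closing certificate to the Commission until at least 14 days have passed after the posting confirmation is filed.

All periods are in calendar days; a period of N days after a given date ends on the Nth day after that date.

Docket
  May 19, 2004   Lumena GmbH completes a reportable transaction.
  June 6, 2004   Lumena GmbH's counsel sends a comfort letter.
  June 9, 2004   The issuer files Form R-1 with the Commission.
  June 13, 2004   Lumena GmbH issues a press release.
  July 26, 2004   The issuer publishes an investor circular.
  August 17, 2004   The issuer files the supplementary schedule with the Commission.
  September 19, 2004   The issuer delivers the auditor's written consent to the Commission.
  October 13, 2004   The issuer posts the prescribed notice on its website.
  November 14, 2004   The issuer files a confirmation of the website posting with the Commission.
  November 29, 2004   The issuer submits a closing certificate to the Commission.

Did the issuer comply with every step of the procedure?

No

Step 1: the window is 10–23 days after May 19, 2004 (when the transaction closes), so May 29, 2004 through June 11, 2004; done June 9, 2004, which is between those dates.
Step 2: the window is 13–42 days after June 9, 2004 (when Form R-1 is filed), so June 22, 2004 through July 21, 2004; July 26, 2004 is 5 days past the end of the window.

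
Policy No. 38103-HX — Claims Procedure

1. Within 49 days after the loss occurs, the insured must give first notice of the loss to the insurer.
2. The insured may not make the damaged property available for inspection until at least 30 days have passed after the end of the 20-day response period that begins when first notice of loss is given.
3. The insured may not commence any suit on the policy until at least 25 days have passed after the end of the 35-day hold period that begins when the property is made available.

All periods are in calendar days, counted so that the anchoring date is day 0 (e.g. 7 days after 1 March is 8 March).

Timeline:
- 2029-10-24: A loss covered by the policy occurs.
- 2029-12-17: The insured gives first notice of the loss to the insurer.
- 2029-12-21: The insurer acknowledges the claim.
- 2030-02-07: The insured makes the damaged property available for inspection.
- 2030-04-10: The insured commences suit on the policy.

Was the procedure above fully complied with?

(1) due by 2029-10-24 + 49 days = 2029-12-12; done 2029-12-17 — 5 days late.
The procedure was therefore not followed at step 1.

No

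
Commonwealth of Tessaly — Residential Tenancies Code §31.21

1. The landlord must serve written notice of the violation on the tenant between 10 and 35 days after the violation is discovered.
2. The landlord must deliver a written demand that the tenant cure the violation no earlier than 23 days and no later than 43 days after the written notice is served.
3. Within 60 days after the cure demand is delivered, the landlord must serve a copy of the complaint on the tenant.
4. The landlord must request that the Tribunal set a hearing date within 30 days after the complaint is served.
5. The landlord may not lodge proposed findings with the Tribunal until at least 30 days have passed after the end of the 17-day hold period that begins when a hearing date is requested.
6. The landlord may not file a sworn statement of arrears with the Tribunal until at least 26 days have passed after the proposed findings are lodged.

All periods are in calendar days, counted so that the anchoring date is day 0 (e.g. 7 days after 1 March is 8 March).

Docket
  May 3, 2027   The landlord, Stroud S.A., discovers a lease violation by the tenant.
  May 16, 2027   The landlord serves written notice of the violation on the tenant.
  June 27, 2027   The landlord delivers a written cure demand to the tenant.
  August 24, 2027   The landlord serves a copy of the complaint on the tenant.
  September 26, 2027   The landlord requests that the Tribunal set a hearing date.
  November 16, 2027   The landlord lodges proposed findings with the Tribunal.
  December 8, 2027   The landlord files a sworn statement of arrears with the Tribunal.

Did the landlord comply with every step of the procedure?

Step 1: the window is 10–35 days after May 3, 2027 (when the violation is discovered), so May 13, 2027 through June 7, 2027; May 16, 2027 falls inside that range.
Step 2: the window is 23–43 days after May 16, 2027 (when the written notice is served), so June 8, 2027 through June 28, 2027; done June 27, 2027 — within the window.
Step 3: 60 days after June 27, 2027 (when the cure demand is delivered) is August 26, 2027; completed August 24, 2027, before the deadline.
Step 4: 30 days after August 24, 2027 (when the complaint is served) is September 23, 2027; September 26, 2027 misses that deadline by 3 days.
Later steps need not be reached.

No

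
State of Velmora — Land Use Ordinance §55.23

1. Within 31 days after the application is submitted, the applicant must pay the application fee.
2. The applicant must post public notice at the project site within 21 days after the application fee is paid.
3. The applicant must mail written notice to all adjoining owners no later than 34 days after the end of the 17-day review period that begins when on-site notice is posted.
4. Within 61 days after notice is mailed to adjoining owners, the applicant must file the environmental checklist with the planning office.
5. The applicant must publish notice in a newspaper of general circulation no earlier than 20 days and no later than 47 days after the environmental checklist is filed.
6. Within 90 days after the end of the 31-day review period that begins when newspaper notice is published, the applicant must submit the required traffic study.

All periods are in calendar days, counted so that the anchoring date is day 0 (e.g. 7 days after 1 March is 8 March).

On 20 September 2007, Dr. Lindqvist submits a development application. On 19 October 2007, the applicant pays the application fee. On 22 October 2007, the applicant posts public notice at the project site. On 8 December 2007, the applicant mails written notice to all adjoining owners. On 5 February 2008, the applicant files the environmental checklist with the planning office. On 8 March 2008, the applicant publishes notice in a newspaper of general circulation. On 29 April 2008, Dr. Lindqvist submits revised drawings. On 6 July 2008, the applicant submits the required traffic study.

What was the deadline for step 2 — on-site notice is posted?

Step 2 runs from 19 October 2007, when the application fee is paid. 21 days after 19 October 2007 is 9 November 2007.

9 November 2007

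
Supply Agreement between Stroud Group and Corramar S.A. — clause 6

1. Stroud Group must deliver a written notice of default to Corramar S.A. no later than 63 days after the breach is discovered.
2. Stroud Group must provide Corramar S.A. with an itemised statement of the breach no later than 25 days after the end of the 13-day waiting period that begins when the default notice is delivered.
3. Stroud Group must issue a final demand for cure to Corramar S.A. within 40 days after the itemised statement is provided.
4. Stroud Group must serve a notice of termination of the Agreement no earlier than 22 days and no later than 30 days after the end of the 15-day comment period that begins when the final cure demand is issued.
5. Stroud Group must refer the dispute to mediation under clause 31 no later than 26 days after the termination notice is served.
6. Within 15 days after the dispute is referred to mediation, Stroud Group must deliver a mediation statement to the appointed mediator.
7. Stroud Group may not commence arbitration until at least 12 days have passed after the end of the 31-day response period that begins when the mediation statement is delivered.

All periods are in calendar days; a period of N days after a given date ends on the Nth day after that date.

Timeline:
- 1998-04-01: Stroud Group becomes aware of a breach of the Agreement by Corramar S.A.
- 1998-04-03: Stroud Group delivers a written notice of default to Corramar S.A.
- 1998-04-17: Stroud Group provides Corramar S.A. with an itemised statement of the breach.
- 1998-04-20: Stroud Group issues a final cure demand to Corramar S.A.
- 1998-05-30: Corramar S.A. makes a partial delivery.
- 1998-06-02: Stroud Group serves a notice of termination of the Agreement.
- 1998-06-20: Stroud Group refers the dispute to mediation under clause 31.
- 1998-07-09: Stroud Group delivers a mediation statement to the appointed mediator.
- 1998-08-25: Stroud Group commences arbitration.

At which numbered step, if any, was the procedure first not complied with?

Step 6

Step 1: 63 days after 1998-04-01 (when the breach is discovered) is 1998-06-03; done 1998-04-03 — timely.
Step 2: 25 days after 1998-04-16 (end of the 13-day waiting period, which began when the default notice is delivered on 1998-04-03) is 1998-05-11; 1998-04-17 is within that limit.
Step 3: 40 days after 1998-04-17 (when the itemised statement is provided) is 1998-05-27; 1998-04-20 is within that limit.
Step 4: the window is 22–30 days after 1998-05-05 (end of the 15-day comment period, which began when the final cure demand is issued on 1998-04-20), so 1998-05-27 through 1998-06-04; done 1998-06-02 — within the window.
Step 5: 26 days after 1998-06-02 (when the termination notice is served) is 1998-06-28; 1998-06-20 is within that limit.
Step 6: 15 days after 1998-06-20 (when the dispute is referred to mediation) is 1998-07-05; done 1998-07-09 — 4 days late.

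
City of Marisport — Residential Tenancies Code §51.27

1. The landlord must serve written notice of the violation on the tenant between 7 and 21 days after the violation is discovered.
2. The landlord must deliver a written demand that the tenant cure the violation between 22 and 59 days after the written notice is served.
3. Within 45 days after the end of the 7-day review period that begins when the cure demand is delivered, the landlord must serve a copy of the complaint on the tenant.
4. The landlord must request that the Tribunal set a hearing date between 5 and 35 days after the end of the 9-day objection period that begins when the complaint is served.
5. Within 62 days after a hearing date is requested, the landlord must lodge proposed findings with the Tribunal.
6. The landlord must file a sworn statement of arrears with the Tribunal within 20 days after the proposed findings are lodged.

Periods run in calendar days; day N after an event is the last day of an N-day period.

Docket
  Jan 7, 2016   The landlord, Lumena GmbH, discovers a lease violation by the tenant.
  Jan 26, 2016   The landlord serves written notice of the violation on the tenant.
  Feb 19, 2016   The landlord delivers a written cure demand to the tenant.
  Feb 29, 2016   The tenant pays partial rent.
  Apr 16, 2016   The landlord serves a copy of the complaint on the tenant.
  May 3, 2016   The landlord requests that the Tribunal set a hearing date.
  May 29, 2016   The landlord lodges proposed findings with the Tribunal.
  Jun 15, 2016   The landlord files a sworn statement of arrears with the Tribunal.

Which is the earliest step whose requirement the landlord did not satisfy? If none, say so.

Step 1 — 7 and 21 days from Jan 7, 2016 (when the violation is discovered) are Jan 14, 2016 and Jan 28, 2016 respectively; Jan 26, 2016 falls inside that range.
Step 2 — 22 and 59 days from Jan 26, 2016 (when the written notice is served) are Feb 17, 2016 and Mar 25, 2016 respectively; Feb 19, 2016 falls inside that range.
Step 3 — counting 45 days from Feb 26, 2016 (end of the 7-day review period, which began when the cure demand is delivered on Feb 19, 2016) gives a deadline of Apr 11, 2016; done Apr 16, 2016 — 5 days late.
That is the first point of non-compliance.

Step 3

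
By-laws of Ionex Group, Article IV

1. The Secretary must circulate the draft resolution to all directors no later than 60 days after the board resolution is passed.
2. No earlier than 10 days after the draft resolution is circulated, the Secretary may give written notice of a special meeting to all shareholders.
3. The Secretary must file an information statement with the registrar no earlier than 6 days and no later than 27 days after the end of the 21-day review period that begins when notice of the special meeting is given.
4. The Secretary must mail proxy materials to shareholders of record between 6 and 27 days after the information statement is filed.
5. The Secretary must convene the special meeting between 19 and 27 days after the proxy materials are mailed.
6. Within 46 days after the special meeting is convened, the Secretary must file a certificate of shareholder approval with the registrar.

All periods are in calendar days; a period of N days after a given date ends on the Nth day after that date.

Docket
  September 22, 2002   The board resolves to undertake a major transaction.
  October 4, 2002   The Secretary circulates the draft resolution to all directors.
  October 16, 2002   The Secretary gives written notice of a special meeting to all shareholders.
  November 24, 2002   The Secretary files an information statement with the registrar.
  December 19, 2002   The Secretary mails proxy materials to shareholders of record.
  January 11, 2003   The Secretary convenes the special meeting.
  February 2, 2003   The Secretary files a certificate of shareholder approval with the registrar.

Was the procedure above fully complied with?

Step 1: 60 days after September 22, 2002 (when the board resolution is passed) is November 21, 2002; completed October 4, 2002, before the deadline.
Step 2: the earliest permitted date is 10 days after October 4, 2002 (when the draft resolution is circulated), i.e. October 14, 2002; October 16, 2002 is on or after that date.
Step 3: the window is 6–27 days after November 6, 2002 (end of the 21-day review period, which began when notice of the special meeting is given on October 16, 2002), so November 12, 2002 through December 3, 2002; November 24, 2002 falls inside that range.
Step 4: the window is 6–27 days after November 24, 2002 (when the information statement is filed), so November 30, 2002 through December 21, 2002; done December 19, 2002, which is between those dates.
Step 5: the window is 19–27 days after December 19, 2002 (when the proxy materials are mailed), so January 7, 2003 through January 15, 2003; done January 11, 2003, which is between those dates.
Step 6: 46 days after January 11, 2003 (when the special meeting is convened) is February 26, 2003; completed February 2, 2003, before the deadline.

Yes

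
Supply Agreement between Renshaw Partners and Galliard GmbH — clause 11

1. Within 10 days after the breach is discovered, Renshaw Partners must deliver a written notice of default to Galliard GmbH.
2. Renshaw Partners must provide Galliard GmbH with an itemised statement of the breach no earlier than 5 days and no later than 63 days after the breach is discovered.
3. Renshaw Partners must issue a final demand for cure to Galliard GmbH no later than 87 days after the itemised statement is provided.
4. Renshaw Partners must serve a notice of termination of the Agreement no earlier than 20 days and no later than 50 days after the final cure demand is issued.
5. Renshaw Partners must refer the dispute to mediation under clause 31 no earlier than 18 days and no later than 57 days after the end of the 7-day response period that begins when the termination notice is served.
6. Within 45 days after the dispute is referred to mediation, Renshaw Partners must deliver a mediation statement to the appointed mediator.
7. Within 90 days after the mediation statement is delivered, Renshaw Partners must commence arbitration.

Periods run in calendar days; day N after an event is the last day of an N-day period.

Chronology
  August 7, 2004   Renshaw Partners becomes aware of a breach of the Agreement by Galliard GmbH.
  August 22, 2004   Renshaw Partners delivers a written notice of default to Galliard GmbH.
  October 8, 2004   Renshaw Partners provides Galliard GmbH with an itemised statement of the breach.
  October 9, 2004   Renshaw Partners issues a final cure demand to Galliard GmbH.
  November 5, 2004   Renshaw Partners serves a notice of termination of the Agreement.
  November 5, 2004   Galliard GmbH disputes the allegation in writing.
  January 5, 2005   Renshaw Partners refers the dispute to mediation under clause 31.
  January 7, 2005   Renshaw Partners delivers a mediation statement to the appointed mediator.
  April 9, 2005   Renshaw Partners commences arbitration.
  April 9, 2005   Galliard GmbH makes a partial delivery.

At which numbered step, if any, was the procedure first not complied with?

Step 1 — counting 10 days from August 7, 2004 (when the breach is discovered) gives a deadline of August 17, 2004; done August 22, 2004 — 5 days late.

Step 1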